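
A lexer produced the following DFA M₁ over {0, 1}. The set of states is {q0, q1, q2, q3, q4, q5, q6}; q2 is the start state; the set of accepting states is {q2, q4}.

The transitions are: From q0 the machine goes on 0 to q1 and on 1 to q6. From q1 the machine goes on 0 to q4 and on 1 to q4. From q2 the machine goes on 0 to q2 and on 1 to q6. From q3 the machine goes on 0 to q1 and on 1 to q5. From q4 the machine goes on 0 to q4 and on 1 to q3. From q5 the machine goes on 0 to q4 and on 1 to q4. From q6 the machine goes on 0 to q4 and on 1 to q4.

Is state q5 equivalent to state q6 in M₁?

Yes

States {q0} cannot be reached from the start state, so discard them.
Start with accepting vs non-accepting: {q2,q4} | {q1,q3,q5,q6}.
On input 0, block {q1,q3,q5,q6} splits into {q1,q5,q6} and {q3}.
Split {q2,q4} by δ(·,1) → {q2} and {q4}.
The partition is now stable with 4 blocks: {q2} | {q1,q5,q6} | {q3} | {q4}.
q5 and q6 lie in the same block of the stable partition, so they are equivalent — no string distinguishes them.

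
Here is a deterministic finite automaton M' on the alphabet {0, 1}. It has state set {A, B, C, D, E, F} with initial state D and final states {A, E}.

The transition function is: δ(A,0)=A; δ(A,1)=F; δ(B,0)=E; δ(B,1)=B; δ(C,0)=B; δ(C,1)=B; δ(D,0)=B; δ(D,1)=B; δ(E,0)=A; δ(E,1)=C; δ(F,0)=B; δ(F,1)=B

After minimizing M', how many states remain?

3

All states are reachable from the start state.
Start with accepting vs non-accepting: {A,E} | {B,C,D,F}.
Split {B,C,D,F} by δ(·,0) → {C,D,F} and {B}.
The partition is now stable with 3 blocks: {A,E} | {C,D,F} | {B}.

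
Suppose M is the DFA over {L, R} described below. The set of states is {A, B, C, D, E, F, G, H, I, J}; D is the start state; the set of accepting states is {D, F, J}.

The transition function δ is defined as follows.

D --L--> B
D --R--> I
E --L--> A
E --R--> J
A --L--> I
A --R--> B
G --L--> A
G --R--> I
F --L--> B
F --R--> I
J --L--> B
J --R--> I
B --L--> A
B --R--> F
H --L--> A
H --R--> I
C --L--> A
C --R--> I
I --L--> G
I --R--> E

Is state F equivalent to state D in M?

Yes

First remove the unreachable states {C,H}; 8 states remain.
Start with accepting vs non-accepting: {D,F,J} | {A,B,E,G,I}.
Refine {A,B,E,G,I} on symbol R: members go to different blocks, giving {A,G,I} and {B,E}.
On input R, block {A,G,I} splits into {A,I} and {G}.
Refine {A,I} on symbol L: members go to different blocks, giving {A} and {I}.
The partition is now stable with 5 blocks: {D,F,J} | {A} | {B,E} | {G} | {I}.
F and D lie in the same block of the stable partition, so they are equivalent — no string distinguishes them.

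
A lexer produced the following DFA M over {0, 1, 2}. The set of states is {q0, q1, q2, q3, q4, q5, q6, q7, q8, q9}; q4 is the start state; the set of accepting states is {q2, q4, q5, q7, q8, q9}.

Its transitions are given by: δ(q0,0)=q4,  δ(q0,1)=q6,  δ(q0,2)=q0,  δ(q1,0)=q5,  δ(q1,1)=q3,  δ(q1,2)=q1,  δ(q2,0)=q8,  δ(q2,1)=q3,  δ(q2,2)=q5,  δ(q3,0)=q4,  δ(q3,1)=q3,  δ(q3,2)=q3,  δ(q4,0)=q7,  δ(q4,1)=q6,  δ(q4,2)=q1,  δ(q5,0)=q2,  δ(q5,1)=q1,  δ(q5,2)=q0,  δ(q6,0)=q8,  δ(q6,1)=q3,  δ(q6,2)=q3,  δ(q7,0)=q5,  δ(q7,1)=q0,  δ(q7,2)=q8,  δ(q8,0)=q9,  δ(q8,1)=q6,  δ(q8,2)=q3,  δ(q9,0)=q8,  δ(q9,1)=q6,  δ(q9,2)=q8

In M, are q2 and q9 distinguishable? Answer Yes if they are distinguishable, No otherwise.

No

All states are reachable from the start state.
Start with accepting vs non-accepting: {q2,q4,q5,q7,q8,q9} | {q0,q1,q3,q6}.
Refine {q2,q4,q5,q7,q8,q9} on symbol 2: members go to different blocks, giving {q2,q7,q9} and {q4,q5,q8}.
Stable partition: {q2,q7,q9} | {q0,q1,q3,q6} | {q4,q5,q8} — 3 equivalence classes.
q2 and q9 lie in the same block of the stable partition, so they are equivalent — no string distinguishes them.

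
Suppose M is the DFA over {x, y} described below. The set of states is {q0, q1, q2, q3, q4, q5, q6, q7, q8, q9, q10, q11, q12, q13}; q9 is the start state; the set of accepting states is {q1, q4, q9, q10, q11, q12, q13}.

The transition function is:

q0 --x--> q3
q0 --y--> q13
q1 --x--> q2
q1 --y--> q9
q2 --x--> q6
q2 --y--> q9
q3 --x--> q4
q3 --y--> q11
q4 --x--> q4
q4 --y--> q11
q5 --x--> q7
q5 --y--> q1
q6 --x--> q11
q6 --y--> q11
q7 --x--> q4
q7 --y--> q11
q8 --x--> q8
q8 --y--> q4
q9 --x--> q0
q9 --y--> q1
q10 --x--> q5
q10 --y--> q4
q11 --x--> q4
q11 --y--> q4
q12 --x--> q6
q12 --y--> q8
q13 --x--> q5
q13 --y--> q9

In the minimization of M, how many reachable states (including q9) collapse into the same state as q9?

States {q8,q10,q12} cannot be reached from the start state, so discard them.
P0 = {q1,q4,q9,q11,q13} | {q0,q2,q3,q5,q6,q7}.
Refine {q1,q4,q9,q11,q13} on symbol x: members go to different blocks, giving {q1,q9,q13} and {q4,q11}.
On input x, block {q0,q2,q3,q5,q6,q7} splits into {q0,q2,q5} and {q3,q6,q7}.
Stable partition: {q1,q9,q13} | {q0,q2,q5} | {q4,q11} | {q3,q6,q7} — 4 equivalence classes.
The equivalence class containing q9 is {q1,q9,q13}, of size 3.

3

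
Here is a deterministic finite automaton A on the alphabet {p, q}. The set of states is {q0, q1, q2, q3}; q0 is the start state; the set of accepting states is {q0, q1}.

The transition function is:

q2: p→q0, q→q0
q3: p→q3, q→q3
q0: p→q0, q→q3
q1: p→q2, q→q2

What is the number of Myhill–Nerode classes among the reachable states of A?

First remove the unreachable states {q1,q2}; 2 states remain.
Initial partition by acceptance: {q0} | {q3}.
The partition is now stable with 2 blocks: {q0} | {q3}.

2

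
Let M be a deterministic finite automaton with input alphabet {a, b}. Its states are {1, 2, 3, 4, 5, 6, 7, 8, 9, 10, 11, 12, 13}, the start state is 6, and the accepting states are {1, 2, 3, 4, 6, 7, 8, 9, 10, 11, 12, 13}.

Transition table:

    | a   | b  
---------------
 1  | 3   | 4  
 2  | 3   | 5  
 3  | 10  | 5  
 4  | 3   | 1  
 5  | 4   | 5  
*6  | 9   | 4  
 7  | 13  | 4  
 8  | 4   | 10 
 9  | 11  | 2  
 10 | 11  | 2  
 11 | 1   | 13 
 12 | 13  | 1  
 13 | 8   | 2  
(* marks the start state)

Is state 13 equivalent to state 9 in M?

Reachable states from the start: {1,2,3,4,5,6,8,9,10,11,13}. Unreachable: {7,12} — drop them.
P0 = {1,2,3,4,6,8,9,10,11,13} | {5}.
Refine {1,2,3,4,6,8,9,10,11,13} on symbol b: members go to different blocks, giving {1,4,6,8,9,10,11,13} and {2,3}.
Refine {1,4,6,8,9,10,11,13} on symbol a: members go to different blocks, giving {6,8,9,10,11,13} and {1,4}.
On input a, block {6,8,9,10,11,13} splits into {6,9,10,13} and {8,11}.
On input a, block {6,9,10,13} splits into {9,10,13} and {6}.
Split {2,3} by δ(·,a) → {2} and {3}.
No further refinement is possible. Final partition (7 blocks): {9,10,13} | {5} | {2} | {1,4} | {8,11} | {6} | {3}.
13 and 9 lie in the same block of the stable partition, so they are equivalent — no string distinguishes them.

Yes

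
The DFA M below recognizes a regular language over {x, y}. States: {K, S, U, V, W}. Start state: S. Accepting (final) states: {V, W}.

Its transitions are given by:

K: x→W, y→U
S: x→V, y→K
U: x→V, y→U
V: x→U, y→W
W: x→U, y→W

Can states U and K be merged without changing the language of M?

All states are reachable from the start state.
Initial partition by acceptance: {V,W} | {K,S,U}.
No further refinement is possible. Final partition (2 blocks): {V,W} | {K,S,U}.
U and K lie in the same block of the stable partition, so they are equivalent — no string distinguishes them.

Yes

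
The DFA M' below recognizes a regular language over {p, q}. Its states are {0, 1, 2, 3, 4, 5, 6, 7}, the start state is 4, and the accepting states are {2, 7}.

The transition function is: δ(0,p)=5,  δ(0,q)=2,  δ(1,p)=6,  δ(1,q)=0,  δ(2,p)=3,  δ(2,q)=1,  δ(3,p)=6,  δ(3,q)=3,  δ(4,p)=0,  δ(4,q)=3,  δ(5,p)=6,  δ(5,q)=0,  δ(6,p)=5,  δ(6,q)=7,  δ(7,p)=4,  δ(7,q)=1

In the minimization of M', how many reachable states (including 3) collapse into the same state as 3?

2

Every state is reachable, so we keep all 8.
Start with accepting vs non-accepting: {2,7} | {0,1,3,4,5,6}.
On input q, block {0,1,3,4,5,6} splits into {1,3,4,5} and {0,6}.
On input q, block {1,3,4,5} splits into {1,5} and {3,4}.
No further refinement is possible. Final partition (4 blocks): {2,7} | {1,5} | {0,6} | {3,4}.
The equivalence class containing 3 is {3,4}, of size 2.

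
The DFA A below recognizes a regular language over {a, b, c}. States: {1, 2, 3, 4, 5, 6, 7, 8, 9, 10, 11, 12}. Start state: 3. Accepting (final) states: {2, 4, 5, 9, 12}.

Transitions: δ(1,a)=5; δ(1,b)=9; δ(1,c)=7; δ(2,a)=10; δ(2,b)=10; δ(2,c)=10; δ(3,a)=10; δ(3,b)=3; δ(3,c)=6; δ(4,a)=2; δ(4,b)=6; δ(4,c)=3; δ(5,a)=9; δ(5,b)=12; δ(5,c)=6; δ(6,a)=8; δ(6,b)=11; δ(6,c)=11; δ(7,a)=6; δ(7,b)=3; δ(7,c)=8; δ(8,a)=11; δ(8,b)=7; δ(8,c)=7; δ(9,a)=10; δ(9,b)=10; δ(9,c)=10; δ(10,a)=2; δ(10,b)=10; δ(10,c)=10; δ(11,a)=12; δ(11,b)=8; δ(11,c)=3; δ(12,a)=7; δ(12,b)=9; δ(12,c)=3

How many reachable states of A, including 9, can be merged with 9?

2

First remove the unreachable states {1,4,5}; 9 states remain.
Start with accepting vs non-accepting: {2,9,12} | {3,6,7,8,10,11}.
On input b, block {2,9,12} splits into {2,9} and {12}.
On input a, block {3,6,7,8,10,11} splits into {3,6,7,8} and {10} and {11}.
Split {3,6,7,8} by δ(·,a) → {6,7} and {3} and {8}.
Refine {6,7} on symbol a: members go to different blocks, giving {6} and {7}.
No further refinement is possible. Final partition (8 blocks): {2,9} | {6} | {12} | {10} | {11} | {3} | {8} | {7}.
The equivalence class containing 9 is {2,9}, of size 2.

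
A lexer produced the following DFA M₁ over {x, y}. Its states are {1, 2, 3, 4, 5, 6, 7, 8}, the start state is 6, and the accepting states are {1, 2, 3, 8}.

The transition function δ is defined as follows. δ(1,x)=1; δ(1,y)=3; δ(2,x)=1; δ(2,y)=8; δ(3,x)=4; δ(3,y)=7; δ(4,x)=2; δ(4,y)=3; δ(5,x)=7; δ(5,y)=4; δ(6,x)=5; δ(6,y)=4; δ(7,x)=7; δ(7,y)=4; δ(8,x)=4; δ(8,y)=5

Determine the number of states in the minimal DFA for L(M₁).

P0 = {1,2,3,8} | {4,5,6,7}.
Refine {1,2,3,8} on symbol x: members go to different blocks, giving {1,2} and {3,8}.
Split {4,5,6,7} by δ(·,x) → {5,6,7} and {4}.
Stable partition: {1,2} | {5,6,7} | {3,8} | {4} — 4 equivalence classes.

4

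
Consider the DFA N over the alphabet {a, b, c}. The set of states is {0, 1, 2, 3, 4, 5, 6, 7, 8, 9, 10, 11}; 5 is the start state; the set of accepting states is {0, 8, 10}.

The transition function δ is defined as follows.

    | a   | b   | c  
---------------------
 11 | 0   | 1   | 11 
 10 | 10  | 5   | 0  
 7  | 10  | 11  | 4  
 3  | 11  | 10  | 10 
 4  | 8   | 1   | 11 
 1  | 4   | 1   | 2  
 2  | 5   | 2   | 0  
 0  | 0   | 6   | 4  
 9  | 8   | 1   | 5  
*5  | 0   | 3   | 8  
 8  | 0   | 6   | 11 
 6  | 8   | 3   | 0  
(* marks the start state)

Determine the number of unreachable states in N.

2

Starting at 5 and following transitions, the reachable set is {0, 1, 2, 3, 4, 5, 6, 8, 10, 11}. That leaves 7, 9 unreachable — 2 in total.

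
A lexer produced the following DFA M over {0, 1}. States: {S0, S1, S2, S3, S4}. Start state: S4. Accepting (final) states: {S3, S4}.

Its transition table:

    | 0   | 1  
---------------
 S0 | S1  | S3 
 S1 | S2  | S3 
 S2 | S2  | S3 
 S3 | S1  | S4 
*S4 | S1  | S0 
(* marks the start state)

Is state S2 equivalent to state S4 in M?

P0 = {S3,S4} | {S0,S1,S2}.
Split {S3,S4} by δ(·,1) → {S3} and {S4}.
The partition is now stable with 3 blocks: {S3} | {S0,S1,S2} | {S4}.
S2 and S4 end up in different blocks, so they are distinguishable. For instance, the string 'ε' is accepted from only S4.

No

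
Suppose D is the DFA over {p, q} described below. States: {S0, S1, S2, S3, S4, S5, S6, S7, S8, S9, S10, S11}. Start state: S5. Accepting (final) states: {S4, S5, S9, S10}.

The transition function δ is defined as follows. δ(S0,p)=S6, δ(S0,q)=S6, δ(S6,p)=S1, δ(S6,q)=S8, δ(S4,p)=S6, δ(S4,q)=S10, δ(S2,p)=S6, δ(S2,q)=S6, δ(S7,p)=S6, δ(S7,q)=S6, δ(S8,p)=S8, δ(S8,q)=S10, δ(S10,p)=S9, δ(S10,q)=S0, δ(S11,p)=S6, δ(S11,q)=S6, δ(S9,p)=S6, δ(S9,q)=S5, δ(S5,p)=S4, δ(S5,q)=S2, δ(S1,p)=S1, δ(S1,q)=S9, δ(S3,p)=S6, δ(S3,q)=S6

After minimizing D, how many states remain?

6

Reachable states from the start: {S0,S1,S2,S4,S5,S6,S8,S9,S10}. Unreachable: {S3,S7,S11} — drop them.
Initial partition by acceptance: {S4,S5,S9,S10} | {S0,S1,S2,S6,S8}.
Split {S4,S5,S9,S10} by δ(·,p) → {S4,S9} and {S5,S10}.
On input q, block {S0,S1,S2,S6,S8} splits into {S0,S2,S6} and {S1} and {S8}.
Refine {S0,S2,S6} on symbol p: members go to different blocks, giving {S0,S2} and {S6}.
The partition is now stable with 6 blocks: {S4,S9} | {S0,S2} | {S5,S10} | {S1} | {S8} | {S6}.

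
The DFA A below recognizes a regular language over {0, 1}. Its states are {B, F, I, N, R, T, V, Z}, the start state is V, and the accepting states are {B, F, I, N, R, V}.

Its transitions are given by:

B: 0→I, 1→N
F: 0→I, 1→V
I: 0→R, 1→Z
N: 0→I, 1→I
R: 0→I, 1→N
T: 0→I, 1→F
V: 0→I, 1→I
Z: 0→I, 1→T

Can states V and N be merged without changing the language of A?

Yes

First remove the unreachable states {B}; 7 states remain.
Initial partition by acceptance: {F,I,N,R,V} | {T,Z}.
Refine {F,I,N,R,V} on symbol 1: members go to different blocks, giving {F,N,R,V} and {I}.
On input 1, block {F,N,R,V} splits into {F,R} and {N,V}.
Refine {T,Z} on symbol 1: members go to different blocks, giving {Z} and {T}.
No further refinement is possible. Final partition (5 blocks): {F,R} | {Z} | {I} | {N,V} | {T}.
V and N lie in the same block of the stable partition, so they are equivalent — no string distinguishes them.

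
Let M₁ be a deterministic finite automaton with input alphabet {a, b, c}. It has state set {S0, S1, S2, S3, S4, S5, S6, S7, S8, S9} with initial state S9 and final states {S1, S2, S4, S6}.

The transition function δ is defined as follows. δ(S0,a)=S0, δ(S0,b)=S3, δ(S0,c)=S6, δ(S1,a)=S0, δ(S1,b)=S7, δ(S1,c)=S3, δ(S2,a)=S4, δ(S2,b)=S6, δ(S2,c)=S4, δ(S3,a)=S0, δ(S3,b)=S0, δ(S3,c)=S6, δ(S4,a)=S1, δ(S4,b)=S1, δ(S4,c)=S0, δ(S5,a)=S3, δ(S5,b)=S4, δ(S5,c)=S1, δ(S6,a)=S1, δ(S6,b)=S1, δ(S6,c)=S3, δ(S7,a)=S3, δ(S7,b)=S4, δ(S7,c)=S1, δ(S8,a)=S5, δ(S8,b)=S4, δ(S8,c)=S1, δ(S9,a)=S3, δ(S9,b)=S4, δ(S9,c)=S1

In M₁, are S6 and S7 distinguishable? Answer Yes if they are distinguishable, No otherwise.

Yes

Reachable states from the start: {S0,S1,S3,S4,S6,S7,S9}. Unreachable: {S2,S5,S8} — drop them.
Initial partition by acceptance: {S1,S4,S6} | {S0,S3,S7,S9}.
Split {S1,S4,S6} by δ(·,a) → {S4,S6} and {S1}.
Split {S0,S3,S7,S9} by δ(·,b) → {S0,S3} and {S7,S9}.
No further refinement is possible. Final partition (4 blocks): {S4,S6} | {S0,S3} | {S1} | {S7,S9}.
S6 and S7 end up in different blocks, so they are distinguishable. For instance, the string 'ε' is accepted from only S6.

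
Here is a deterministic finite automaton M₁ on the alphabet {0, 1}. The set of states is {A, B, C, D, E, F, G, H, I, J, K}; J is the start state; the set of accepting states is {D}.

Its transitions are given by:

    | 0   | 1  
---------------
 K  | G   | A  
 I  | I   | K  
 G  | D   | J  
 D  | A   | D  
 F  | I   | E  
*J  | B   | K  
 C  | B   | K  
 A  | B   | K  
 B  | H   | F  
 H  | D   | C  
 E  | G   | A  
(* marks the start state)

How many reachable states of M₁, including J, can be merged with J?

3

Every state is reachable, so we keep all 11.
Start with accepting vs non-accepting: {D} | {A,B,C,E,F,G,H,I,J,K}.
Split {A,B,C,E,F,G,H,I,J,K} by δ(·,0) → {A,B,C,E,F,I,J,K} and {G,H}.
Refine {A,B,C,E,F,I,J,K} on symbol 0: members go to different blocks, giving {A,C,F,I,J} and {B,E,K}.
Split {A,C,F,I,J} by δ(·,0) → {A,C,J} and {F,I}.
Split {B,E,K} by δ(·,1) → {E,K} and {B}.
No further refinement is possible. Final partition (6 blocks): {D} | {A,C,J} | {G,H} | {E,K} | {F,I} | {B}.
State J belongs to the block {A,C,J}, which has 3 states.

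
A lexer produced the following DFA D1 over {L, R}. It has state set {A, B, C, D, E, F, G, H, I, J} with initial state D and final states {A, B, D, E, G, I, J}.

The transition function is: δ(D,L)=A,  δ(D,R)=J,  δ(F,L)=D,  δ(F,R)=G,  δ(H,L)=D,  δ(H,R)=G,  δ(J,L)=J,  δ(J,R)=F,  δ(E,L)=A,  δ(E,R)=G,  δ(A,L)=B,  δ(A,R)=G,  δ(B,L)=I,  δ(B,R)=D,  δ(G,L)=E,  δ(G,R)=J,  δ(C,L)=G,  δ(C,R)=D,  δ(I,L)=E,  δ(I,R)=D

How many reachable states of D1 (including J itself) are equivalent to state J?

States {C,H} cannot be reached from the start state, so discard them.
Start with accepting vs non-accepting: {A,B,D,E,G,I,J} | {F}.
On input R, block {A,B,D,E,G,I,J} splits into {A,B,D,E,G,I} and {J}.
On input R, block {A,B,D,E,G,I} splits into {A,B,E,I} and {D,G}.
Stable partition: {A,B,E,I} | {F} | {J} | {D,G} — 4 equivalence classes.
State J belongs to the block {J}, which has 1 states.

1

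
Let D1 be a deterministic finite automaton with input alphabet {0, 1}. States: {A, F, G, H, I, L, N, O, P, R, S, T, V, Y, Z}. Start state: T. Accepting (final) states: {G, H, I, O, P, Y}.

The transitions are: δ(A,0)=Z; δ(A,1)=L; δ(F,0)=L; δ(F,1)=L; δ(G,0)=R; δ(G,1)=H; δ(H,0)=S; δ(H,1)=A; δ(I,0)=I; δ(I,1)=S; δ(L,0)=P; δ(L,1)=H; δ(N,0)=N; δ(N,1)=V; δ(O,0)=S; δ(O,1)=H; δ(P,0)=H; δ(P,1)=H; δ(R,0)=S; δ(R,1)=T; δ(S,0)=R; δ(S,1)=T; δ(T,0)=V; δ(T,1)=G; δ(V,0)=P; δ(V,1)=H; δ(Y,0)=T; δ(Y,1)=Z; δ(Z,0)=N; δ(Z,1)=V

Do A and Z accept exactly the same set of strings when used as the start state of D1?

Yes

Reachable states from the start: {A,G,H,L,N,P,R,S,T,V,Z}. Unreachable: {F,I,O,Y} — drop them.
P0 = {G,H,P} | {A,L,N,R,S,T,V,Z}.
Refine {G,H,P} on symbol 0: members go to different blocks, giving {G,H} and {P}.
Refine {G,H} on symbol 1: members go to different blocks, giving {G} and {H}.
Refine {A,L,N,R,S,T,V,Z} on symbol 0: members go to different blocks, giving {A,N,R,S,T,Z} and {L,V}.
Split {A,N,R,S,T,Z} by δ(·,0) → {A,N,R,S,Z} and {T}.
Refine {A,N,R,S,Z} on symbol 1: members go to different blocks, giving {A,N,Z} and {R,S}.
The partition is now stable with 7 blocks: {G} | {A,N,Z} | {P} | {H} | {L,V} | {T} | {R,S}.
A and Z lie in the same block of the stable partition, so they are equivalent — no string distinguishes them.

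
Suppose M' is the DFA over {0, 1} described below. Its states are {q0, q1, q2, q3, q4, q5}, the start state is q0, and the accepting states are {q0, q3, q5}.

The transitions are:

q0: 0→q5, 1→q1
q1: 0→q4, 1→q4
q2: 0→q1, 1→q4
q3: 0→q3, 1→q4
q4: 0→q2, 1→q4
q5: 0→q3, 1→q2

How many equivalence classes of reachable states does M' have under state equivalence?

2

Every state is reachable, so we keep all 6.
P0 = {q0,q3,q5} | {q1,q2,q4}.
No further refinement is possible. Final partition (2 blocks): {q0,q3,q5} | {q1,q2,q4}.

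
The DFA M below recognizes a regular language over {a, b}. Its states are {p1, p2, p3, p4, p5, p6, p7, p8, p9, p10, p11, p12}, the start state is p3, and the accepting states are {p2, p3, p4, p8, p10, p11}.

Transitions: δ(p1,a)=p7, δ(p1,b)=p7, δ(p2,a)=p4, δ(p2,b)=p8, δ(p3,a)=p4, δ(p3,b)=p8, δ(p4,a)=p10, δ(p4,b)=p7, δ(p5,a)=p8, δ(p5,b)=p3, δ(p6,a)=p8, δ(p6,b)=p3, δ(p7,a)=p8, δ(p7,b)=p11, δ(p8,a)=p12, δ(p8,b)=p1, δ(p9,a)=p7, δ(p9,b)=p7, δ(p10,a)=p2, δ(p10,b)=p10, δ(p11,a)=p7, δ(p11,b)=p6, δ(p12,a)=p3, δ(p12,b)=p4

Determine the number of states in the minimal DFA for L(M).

States {p5,p9} cannot be reached from the start state, so discard them.
Initial partition by acceptance: {p2,p3,p4,p8,p10,p11} | {p1,p6,p7,p12}.
Refine {p2,p3,p4,p8,p10,p11} on symbol a: members go to different blocks, giving {p2,p3,p4,p10} and {p8,p11}.
Refine {p2,p3,p4,p10} on symbol b: members go to different blocks, giving {p2,p3} and {p4} and {p10}.
Refine {p1,p6,p7,p12} on symbol a: members go to different blocks, giving {p6,p7} and {p1} and {p12}.
On input b, block {p6,p7} splits into {p6} and {p7}.
Refine {p8,p11} on symbol a: members go to different blocks, giving {p8} and {p11}.
The partition is now stable with 9 blocks: {p2,p3} | {p6} | {p8} | {p4} | {p10} | {p1} | {p12} | {p7} | {p11}.

9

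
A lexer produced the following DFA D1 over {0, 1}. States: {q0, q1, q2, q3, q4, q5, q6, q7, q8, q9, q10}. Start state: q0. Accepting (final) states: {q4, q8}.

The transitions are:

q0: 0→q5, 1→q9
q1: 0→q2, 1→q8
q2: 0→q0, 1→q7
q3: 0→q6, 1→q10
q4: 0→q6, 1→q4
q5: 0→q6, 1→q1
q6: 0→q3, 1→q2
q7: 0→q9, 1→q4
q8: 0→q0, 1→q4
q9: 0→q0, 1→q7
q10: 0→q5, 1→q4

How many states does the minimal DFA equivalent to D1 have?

Initial partition by acceptance: {q4,q8} | {q0,q1,q2,q3,q5,q6,q7,q9,q10}.
Refine {q0,q1,q2,q3,q5,q6,q7,q9,q10} on symbol 1: members go to different blocks, giving {q0,q2,q3,q5,q6,q9} and {q1,q7,q10}.
On input 1, block {q0,q2,q3,q5,q6,q9} splits into {q2,q3,q5,q9} and {q0,q6}.
The partition is now stable with 4 blocks: {q4,q8} | {q2,q3,q5,q9} | {q1,q7,q10} | {q0,q6}.

4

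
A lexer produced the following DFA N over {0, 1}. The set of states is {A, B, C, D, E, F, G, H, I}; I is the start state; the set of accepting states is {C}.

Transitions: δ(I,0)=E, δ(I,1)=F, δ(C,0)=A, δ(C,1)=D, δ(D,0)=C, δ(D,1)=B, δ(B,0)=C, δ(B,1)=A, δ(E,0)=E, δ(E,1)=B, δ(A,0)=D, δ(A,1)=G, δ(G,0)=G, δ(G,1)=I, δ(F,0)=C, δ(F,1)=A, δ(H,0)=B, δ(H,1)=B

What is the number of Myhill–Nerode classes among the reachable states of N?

6

Reachable states from the start: {A,B,C,D,E,F,G,I}. Unreachable: {H} — drop them.
Initial partition by acceptance: {C} | {A,B,D,E,F,G,I}.
Refine {A,B,D,E,F,G,I} on symbol 0: members go to different blocks, giving {A,E,G,I} and {B,D,F}.
Refine {A,E,G,I} on symbol 0: members go to different blocks, giving {E,G,I} and {A}.
Split {E,G,I} by δ(·,1) → {E,I} and {G}.
On input 1, block {B,D,F} splits into {B,F} and {D}.
No further refinement is possible. Final partition (6 blocks): {C} | {E,I} | {B,F} | {A} | {G} | {D}.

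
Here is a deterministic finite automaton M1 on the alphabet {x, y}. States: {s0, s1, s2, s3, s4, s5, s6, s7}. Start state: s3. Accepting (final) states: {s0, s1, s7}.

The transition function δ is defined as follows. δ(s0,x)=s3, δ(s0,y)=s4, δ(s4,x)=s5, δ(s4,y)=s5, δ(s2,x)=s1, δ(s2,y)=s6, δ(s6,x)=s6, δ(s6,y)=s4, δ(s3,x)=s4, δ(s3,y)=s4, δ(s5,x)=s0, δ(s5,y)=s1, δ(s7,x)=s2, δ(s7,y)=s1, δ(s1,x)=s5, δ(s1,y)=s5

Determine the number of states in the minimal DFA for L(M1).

States {s2,s6,s7} cannot be reached from the start state, so discard them.
P0 = {s0,s1} | {s3,s4,s5}.
Refine {s3,s4,s5} on symbol x: members go to different blocks, giving {s3,s4} and {s5}.
Split {s0,s1} by δ(·,x) → {s0} and {s1}.
Refine {s3,s4} on symbol x: members go to different blocks, giving {s3} and {s4}.
The partition is now stable with 5 blocks: {s0} | {s3} | {s5} | {s1} | {s4}.

5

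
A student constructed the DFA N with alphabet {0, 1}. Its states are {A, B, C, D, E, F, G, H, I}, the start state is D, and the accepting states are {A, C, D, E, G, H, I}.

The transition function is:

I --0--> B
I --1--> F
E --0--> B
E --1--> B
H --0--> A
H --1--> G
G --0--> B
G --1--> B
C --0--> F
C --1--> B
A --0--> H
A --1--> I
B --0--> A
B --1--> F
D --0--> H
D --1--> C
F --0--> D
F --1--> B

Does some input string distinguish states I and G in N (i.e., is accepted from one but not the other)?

Reachable states from the start: {A,B,C,D,F,G,H,I}. Unreachable: {E} — drop them.
Initial partition by acceptance: {A,C,D,G,H,I} | {B,F}.
On input 0, block {A,C,D,G,H,I} splits into {A,D,H} and {C,G,I}.
The partition is now stable with 3 blocks: {A,D,H} | {B,F} | {C,G,I}.
I and G lie in the same block of the stable partition, so they are equivalent — no string distinguishes them.

No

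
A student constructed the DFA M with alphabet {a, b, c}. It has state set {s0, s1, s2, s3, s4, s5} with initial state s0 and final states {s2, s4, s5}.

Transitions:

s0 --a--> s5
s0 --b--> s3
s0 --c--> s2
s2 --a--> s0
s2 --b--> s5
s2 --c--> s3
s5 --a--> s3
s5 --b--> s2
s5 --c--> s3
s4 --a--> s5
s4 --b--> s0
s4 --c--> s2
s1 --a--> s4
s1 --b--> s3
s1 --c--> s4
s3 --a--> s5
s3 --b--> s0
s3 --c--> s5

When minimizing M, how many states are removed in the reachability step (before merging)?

No path from s0 leads to s1, s4; the other 4 states are all reachable.

2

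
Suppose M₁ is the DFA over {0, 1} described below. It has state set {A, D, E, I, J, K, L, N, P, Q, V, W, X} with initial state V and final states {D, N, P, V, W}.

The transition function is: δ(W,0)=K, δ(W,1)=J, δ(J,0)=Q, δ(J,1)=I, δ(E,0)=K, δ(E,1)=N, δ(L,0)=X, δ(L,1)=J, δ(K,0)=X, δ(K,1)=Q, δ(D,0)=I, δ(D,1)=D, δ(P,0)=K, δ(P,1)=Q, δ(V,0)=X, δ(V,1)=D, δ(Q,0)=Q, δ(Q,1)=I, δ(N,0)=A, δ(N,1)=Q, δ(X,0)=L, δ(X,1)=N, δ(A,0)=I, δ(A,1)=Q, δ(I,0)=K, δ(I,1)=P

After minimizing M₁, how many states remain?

First remove the unreachable states {E,W}; 11 states remain.
Start with accepting vs non-accepting: {D,N,P,V} | {A,I,J,K,L,Q,X}.
On input 1, block {D,N,P,V} splits into {N,P} and {D,V}.
Refine {A,I,J,K,L,Q,X} on symbol 1: members go to different blocks, giving {A,J,K,L,Q} and {I,X}.
Refine {A,J,K,L,Q} on symbol 0: members go to different blocks, giving {A,K,L} and {J,Q}.
Stable partition: {N,P} | {A,K,L} | {D,V} | {I,X} | {J,Q} — 5 equivalence classes.

5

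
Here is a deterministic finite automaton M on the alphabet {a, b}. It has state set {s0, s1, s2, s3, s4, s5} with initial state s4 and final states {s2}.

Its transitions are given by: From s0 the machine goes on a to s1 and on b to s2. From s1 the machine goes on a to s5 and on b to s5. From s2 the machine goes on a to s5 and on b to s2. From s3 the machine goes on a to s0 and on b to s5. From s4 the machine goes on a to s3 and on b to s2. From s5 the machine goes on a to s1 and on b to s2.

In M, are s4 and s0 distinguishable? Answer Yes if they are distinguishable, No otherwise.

Initial partition by acceptance: {s2} | {s0,s1,s3,s4,s5}.
Split {s0,s1,s3,s4,s5} by δ(·,b) → {s0,s4,s5} and {s1,s3}.
Stable partition: {s2} | {s0,s4,s5} | {s1,s3} — 3 equivalence classes.
s4 and s0 lie in the same block of the stable partition, so they are equivalent — no string distinguishes them.

No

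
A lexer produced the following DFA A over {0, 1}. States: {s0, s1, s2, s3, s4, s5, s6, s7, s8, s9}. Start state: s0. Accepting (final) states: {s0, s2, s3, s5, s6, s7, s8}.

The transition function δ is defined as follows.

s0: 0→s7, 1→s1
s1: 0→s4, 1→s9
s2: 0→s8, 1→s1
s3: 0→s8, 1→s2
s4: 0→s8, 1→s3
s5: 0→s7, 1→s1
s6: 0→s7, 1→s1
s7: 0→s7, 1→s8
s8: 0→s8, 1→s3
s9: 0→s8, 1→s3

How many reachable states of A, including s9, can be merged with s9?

States {s5,s6} cannot be reached from the start state, so discard them.
P0 = {s0,s2,s3,s7,s8} | {s1,s4,s9}.
Refine {s0,s2,s3,s7,s8} on symbol 1: members go to different blocks, giving {s3,s7,s8} and {s0,s2}.
On input 1, block {s3,s7,s8} splits into {s7,s8} and {s3}.
Split {s7,s8} by δ(·,1) → {s7} and {s8}.
Refine {s1,s4,s9} on symbol 0: members go to different blocks, giving {s4,s9} and {s1}.
Split {s0,s2} by δ(·,0) → {s0} and {s2}.
Stable partition: {s7} | {s4,s9} | {s0} | {s3} | {s8} | {s1} | {s2} — 7 equivalence classes.
State s9 belongs to the block {s4,s9}, which has 2 states.

2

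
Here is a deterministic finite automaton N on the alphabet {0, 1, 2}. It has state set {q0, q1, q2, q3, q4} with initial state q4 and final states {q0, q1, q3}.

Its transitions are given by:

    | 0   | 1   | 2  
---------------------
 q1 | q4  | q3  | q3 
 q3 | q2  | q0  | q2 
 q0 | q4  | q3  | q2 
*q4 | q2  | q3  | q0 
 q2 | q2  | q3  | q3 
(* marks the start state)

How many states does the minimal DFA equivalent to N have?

2

States {q1} cannot be reached from the start state, so discard them.
Start with accepting vs non-accepting: {q0,q3} | {q2,q4}.
No further refinement is possible. Final partition (2 blocks): {q0,q3} | {q2,q4}.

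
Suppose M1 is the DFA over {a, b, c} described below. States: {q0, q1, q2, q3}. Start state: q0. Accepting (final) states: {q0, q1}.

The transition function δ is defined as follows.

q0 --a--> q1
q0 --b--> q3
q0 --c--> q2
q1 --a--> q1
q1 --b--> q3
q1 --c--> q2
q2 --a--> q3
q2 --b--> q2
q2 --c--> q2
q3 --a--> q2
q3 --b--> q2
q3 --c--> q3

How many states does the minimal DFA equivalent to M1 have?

Start with accepting vs non-accepting: {q0,q1} | {q2,q3}.
The partition is now stable with 2 blocks: {q0,q1} | {q2,q3}.

2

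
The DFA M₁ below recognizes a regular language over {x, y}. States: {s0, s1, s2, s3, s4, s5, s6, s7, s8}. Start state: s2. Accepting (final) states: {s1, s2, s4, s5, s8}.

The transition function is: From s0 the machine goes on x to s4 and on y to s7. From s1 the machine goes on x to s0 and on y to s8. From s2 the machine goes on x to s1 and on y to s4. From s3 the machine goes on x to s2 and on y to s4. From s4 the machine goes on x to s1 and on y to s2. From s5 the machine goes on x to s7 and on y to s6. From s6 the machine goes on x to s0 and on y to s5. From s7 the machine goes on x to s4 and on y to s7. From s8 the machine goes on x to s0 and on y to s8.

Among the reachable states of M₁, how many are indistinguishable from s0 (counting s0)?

First remove the unreachable states {s3,s5,s6}; 6 states remain.
P0 = {s1,s2,s4,s8} | {s0,s7}.
On input x, block {s1,s2,s4,s8} splits into {s1,s8} and {s2,s4}.
No further refinement is possible. Final partition (3 blocks): {s1,s8} | {s0,s7} | {s2,s4}.
The equivalence class containing s0 is {s0,s7}, of size 2.

2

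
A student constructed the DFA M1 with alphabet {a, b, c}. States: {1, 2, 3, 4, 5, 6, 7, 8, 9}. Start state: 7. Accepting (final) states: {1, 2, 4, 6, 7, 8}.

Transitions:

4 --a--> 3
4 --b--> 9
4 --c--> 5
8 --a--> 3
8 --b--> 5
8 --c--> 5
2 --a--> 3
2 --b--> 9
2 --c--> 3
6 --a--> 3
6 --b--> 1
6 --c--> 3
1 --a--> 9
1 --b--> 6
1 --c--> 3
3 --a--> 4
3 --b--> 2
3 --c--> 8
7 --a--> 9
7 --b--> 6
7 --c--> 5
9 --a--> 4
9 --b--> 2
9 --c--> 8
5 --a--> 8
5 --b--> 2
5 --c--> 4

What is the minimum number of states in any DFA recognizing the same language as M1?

Every state is reachable, so we keep all 9.
Initial partition by acceptance: {1,2,4,6,7,8} | {3,5,9}.
On input b, block {1,2,4,6,7,8} splits into {1,6,7} and {2,4,8}.
No further refinement is possible. Final partition (3 blocks): {1,6,7} | {3,5,9} | {2,4,8}.

3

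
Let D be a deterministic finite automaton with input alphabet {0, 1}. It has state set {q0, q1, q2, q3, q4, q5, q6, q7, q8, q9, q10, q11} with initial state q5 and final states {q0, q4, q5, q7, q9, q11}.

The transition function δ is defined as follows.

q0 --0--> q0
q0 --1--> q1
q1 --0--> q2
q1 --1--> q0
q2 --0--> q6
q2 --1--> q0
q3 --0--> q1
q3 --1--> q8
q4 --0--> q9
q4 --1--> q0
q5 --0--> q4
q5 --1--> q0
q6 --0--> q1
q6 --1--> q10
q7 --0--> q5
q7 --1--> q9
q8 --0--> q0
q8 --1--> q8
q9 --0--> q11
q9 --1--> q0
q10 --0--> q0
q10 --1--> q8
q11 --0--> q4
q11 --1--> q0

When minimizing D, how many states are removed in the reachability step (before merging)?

No path from q5 leads to q3, q7; the other 10 states are all reachable.

2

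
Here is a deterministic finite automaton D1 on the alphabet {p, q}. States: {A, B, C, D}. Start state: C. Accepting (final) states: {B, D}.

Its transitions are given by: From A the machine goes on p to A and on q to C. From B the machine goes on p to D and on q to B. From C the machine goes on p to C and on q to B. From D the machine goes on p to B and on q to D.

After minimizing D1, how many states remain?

Reachable states from the start: {B,C,D}. Unreachable: {A} — drop them.
Initial partition by acceptance: {B,D} | {C}.
The partition is now stable with 2 blocks: {B,D} | {C}.

2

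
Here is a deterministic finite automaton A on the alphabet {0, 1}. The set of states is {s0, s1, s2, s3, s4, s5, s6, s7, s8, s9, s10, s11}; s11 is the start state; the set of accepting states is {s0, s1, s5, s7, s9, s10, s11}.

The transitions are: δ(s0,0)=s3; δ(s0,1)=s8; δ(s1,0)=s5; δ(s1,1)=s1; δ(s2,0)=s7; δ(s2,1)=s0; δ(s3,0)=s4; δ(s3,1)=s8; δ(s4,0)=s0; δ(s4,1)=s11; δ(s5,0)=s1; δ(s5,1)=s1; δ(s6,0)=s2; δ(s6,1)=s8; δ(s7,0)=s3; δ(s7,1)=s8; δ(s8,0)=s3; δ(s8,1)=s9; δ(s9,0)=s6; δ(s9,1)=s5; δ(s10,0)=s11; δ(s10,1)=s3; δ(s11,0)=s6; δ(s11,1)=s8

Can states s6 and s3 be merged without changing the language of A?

Reachable states from the start: {s0,s1,s2,s3,s4,s5,s6,s7,s8,s9,s11}. Unreachable: {s10} — drop them.
Initial partition by acceptance: {s0,s1,s5,s7,s9,s11} | {s2,s3,s4,s6,s8}.
Refine {s0,s1,s5,s7,s9,s11} on symbol 0: members go to different blocks, giving {s0,s7,s9,s11} and {s1,s5}.
On input 1, block {s0,s7,s9,s11} splits into {s0,s7,s11} and {s9}.
Refine {s2,s3,s4,s6,s8} on symbol 0: members go to different blocks, giving {s3,s6,s8} and {s2,s4}.
On input 0, block {s3,s6,s8} splits into {s3,s6} and {s8}.
No further refinement is possible. Final partition (6 blocks): {s0,s7,s11} | {s3,s6} | {s1,s5} | {s9} | {s2,s4} | {s8}.
s6 and s3 lie in the same block of the stable partition, so they are equivalent — no string distinguishes them.

Yes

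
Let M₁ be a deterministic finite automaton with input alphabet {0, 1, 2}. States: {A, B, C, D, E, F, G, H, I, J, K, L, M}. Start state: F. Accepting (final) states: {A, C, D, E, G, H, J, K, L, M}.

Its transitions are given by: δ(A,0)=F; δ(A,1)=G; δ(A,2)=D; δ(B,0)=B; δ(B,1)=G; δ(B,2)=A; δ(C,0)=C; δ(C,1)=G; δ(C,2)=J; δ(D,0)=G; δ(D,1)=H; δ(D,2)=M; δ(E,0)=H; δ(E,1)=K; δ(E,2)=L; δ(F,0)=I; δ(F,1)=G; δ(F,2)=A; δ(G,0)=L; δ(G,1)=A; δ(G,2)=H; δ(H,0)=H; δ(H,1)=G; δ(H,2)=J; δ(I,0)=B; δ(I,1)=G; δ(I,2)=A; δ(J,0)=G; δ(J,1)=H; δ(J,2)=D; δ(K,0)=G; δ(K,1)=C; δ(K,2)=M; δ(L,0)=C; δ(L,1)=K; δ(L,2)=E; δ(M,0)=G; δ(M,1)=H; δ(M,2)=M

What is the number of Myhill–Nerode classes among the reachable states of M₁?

All states are reachable from the start state.
Start with accepting vs non-accepting: {A,C,D,E,G,H,J,K,L,M} | {B,F,I}.
Refine {A,C,D,E,G,H,J,K,L,M} on symbol 0: members go to different blocks, giving {C,D,E,G,H,J,K,L,M} and {A}.
Split {C,D,E,G,H,J,K,L,M} by δ(·,1) → {C,D,E,H,J,K,L,M} and {G}.
Split {C,D,E,H,J,K,L,M} by δ(·,0) → {C,E,H,L} and {D,J,K,M}.
Split {C,E,H,L} by δ(·,1) → {C,H} and {E,L}.
Stable partition: {C,H} | {B,F,I} | {A} | {G} | {D,J,K,M} | {E,L} — 6 equivalence classes.

6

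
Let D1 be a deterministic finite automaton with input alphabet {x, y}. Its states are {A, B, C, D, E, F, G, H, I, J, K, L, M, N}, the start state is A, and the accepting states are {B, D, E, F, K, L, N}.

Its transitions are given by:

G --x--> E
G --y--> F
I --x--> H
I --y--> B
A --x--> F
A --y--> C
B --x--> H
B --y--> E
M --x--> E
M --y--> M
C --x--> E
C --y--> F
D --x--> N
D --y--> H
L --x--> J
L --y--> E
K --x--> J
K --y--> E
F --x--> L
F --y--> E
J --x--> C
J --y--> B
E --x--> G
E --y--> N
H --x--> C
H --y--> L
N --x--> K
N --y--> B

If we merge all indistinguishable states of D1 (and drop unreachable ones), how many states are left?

First remove the unreachable states {D,I,M}; 11 states remain.
Initial partition by acceptance: {B,E,F,K,L,N} | {A,C,G,H,J}.
On input x, block {B,E,F,K,L,N} splits into {B,E,K,L} and {F,N}.
Split {B,E,K,L} by δ(·,y) → {B,K,L} and {E}.
On input x, block {A,C,G,H,J} splits into {C,G} and {H,J} and {A}.
Split {F,N} by δ(·,y) → {F} and {N}.
The partition is now stable with 7 blocks: {B,K,L} | {C,G} | {F} | {E} | {H,J} | {A} | {N}.

7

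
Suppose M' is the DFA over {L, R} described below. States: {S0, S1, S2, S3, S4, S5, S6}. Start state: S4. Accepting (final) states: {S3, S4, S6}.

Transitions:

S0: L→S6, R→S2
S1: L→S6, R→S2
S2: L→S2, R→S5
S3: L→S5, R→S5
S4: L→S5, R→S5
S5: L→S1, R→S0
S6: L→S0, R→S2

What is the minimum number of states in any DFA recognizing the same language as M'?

Reachable states from the start: {S0,S1,S2,S4,S5,S6}. Unreachable: {S3} — drop them.
P0 = {S4,S6} | {S0,S1,S2,S5}.
On input L, block {S0,S1,S2,S5} splits into {S0,S1} and {S2,S5}.
Refine {S4,S6} on symbol L: members go to different blocks, giving {S4} and {S6}.
Split {S2,S5} by δ(·,L) → {S2} and {S5}.
No further refinement is possible. Final partition (5 blocks): {S4} | {S0,S1} | {S2} | {S6} | {S5}.

5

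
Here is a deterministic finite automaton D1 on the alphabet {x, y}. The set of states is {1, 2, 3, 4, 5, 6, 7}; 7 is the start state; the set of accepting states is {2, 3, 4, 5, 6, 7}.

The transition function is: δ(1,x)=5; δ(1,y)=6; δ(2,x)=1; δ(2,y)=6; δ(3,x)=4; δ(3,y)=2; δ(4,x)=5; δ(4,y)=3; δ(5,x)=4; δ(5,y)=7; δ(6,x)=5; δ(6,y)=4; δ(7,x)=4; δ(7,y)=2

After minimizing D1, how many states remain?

5

Every state is reachable, so we keep all 7.
Initial partition by acceptance: {2,3,4,5,6,7} | {1}.
On input x, block {2,3,4,5,6,7} splits into {3,4,5,6,7} and {2}.
Split {3,4,5,6,7} by δ(·,y) → {4,5,6} and {3,7}.
On input y, block {4,5,6} splits into {4,5} and {6}.
No further refinement is possible. Final partition (5 blocks): {4,5} | {1} | {2} | {3,7} | {6}.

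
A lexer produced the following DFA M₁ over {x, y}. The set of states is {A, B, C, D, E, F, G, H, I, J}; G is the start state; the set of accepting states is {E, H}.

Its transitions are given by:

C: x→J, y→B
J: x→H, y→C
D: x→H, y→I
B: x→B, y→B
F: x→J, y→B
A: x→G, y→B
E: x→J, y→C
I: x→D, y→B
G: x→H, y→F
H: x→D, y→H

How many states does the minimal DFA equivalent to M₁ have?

4

Reachable states from the start: {B,C,D,F,G,H,I,J}. Unreachable: {A,E} — drop them.
Start with accepting vs non-accepting: {H} | {B,C,D,F,G,I,J}.
Refine {B,C,D,F,G,I,J} on symbol x: members go to different blocks, giving {B,C,F,I} and {D,G,J}.
Split {B,C,F,I} by δ(·,x) → {C,F,I} and {B}.
No further refinement is possible. Final partition (4 blocks): {H} | {C,F,I} | {D,G,J} | {B}.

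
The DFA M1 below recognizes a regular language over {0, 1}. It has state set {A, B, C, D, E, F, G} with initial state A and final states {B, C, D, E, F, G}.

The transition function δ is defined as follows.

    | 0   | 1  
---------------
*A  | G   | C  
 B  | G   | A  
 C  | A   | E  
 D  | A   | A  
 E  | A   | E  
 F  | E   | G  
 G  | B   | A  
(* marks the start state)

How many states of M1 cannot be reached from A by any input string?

Starting at A and following transitions, the reachable set is {A, B, C, E, G}. That leaves D, F unreachable — 2 in total.

2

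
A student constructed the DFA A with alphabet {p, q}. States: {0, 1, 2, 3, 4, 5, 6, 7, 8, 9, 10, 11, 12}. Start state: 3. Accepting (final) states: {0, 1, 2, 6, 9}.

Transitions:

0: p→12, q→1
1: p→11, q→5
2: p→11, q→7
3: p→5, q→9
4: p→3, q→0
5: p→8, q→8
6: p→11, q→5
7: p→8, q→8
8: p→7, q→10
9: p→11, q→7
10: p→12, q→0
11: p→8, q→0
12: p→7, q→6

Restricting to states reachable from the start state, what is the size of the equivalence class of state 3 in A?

2

Reachable states from the start: {0,1,3,5,6,7,8,9,10,11,12}. Unreachable: {2,4} — drop them.
Initial partition by acceptance: {0,1,6,9} | {3,5,7,8,10,11,12}.
Refine {0,1,6,9} on symbol q: members go to different blocks, giving {1,6,9} and {0}.
Refine {3,5,7,8,10,11,12} on symbol q: members go to different blocks, giving {5,7,8} and {3,12} and {10,11}.
Refine {5,7,8} on symbol q: members go to different blocks, giving {5,7} and {8}.
Split {10,11} by δ(·,p) → {10} and {11}.
No further refinement is possible. Final partition (7 blocks): {1,6,9} | {5,7} | {0} | {3,12} | {10} | {8} | {11}.
State 3 belongs to the block {3,12}, which has 2 states.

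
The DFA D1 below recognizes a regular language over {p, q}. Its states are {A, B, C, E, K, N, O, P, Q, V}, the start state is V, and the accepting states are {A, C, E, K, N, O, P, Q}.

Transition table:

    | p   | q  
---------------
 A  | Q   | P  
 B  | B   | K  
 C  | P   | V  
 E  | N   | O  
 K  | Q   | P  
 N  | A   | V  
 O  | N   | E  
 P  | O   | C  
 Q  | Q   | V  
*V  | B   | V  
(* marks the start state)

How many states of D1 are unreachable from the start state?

0

Exploring from V, all states are eventually visited, so none are unreachable.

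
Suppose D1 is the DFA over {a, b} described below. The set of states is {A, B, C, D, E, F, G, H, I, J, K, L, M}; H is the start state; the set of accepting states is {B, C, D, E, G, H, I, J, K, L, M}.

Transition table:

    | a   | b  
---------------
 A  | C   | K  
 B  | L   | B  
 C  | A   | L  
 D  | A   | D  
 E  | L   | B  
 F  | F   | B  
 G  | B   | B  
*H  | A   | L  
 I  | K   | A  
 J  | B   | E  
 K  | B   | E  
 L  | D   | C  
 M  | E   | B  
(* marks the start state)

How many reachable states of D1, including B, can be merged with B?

First remove the unreachable states {F,G,I,J,M}; 8 states remain.
Start with accepting vs non-accepting: {B,C,D,E,H,K,L} | {A}.
Split {B,C,D,E,H,K,L} by δ(·,a) → {B,E,K,L} and {C,D,H}.
Split {B,E,K,L} by δ(·,a) → {B,E,K} and {L}.
Refine {B,E,K} on symbol a: members go to different blocks, giving {B,E} and {K}.
Refine {C,D,H} on symbol b: members go to different blocks, giving {C,H} and {D}.
No further refinement is possible. Final partition (6 blocks): {B,E} | {A} | {C,H} | {L} | {K} | {D}.
State B belongs to the block {B,E}, which has 2 states.

2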